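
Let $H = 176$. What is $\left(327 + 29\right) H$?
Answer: $62656$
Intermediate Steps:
$\left(327 + 29\right) H = \left(327 + 29\right) 176 = 356 \cdot 176 = 62656$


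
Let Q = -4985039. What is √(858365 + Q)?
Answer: I*√4126674 ≈ 2031.4*I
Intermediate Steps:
√(858365 + Q) = √(858365 - 4985039) = √(-4126674) = I*√4126674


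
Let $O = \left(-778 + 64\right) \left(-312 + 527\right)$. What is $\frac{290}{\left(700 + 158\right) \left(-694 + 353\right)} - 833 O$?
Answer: $\frac{18706534716725}{146289} \approx 1.2787 \cdot 10^{8}$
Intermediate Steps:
$O = -153510$ ($O = \left(-714\right) 215 = -153510$)
$\frac{290}{\left(700 + 158\right) \left(-694 + 353\right)} - 833 O = \frac{290}{\left(700 + 158\right) \left(-694 + 353\right)} - -127873830 = \frac{290}{858 \left(-341\right)} + 127873830 = \frac{290}{-292578} + 127873830 = 290 \left(- \frac{1}{292578}\right) + 127873830 = - \frac{145}{146289} + 127873830 = \frac{18706534716725}{146289}$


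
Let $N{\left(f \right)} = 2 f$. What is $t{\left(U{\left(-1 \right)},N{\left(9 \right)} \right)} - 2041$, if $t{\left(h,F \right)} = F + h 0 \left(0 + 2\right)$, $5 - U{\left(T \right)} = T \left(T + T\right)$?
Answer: $-2023$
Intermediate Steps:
$U{\left(T \right)} = 5 - 2 T^{2}$ ($U{\left(T \right)} = 5 - T \left(T + T\right) = 5 - T 2 T = 5 - 2 T^{2}$)
$t{\left(h,F \right)} = F$ ($t{\left(h,F \right)} = F + 0 \cdot 2 = F + 0 = F$)
$t{\left(U{\left(-1 \right)},N{\left(9 \right)} \right)} - 2041 = 2 \cdot 9 - 2041 = 18 - 2041 = -2023$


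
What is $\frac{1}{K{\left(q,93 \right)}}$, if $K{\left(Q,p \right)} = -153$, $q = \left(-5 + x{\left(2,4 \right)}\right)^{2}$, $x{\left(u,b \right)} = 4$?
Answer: $- \frac{1}{153} \approx -0.0065359$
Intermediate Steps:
$q = 1$ ($q = \left(-5 + 4\right)^{2} = \left(-1\right)^{2} = 1$)
$\frac{1}{K{\left(q,93 \right)}} = \frac{1}{-153} = - \frac{1}{153}$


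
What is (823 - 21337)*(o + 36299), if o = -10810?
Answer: -522881346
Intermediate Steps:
(823 - 21337)*(o + 36299) = (823 - 21337)*(-10810 + 36299) = -20514*25489 = -522881346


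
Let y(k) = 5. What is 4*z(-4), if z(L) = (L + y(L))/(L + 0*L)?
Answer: -1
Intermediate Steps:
z(L) = (5 + L)/L (z(L) = (L + 5)/(L + 0*L) = (5 + L)/(L + 0) = (5 + L)/L)
4*z(-4) = 4*((5 - 4)/(-4)) = 4*(-¼*1) = 4*(-¼) = -1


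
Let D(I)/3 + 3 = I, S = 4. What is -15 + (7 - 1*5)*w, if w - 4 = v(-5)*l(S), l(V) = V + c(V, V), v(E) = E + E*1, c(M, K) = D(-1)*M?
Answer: 873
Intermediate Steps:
D(I) = -9 + 3*I
c(M, K) = -12*M (c(M, K) = (-9 + 3*(-1))*M = (-9 - 3)*M = -12*M)
v(E) = 2*E (v(E) = E + E = 2*E)
l(V) = -11*V (l(V) = V - 12*V = -11*V)
w = 444 (w = 4 + (2*(-5))*(-11*4) = 4 - 10*(-44) = 4 + 440 = 444)
-15 + (7 - 1*5)*w = -15 + (7 - 1*5)*444 = -15 + (7 - 5)*444 = -15 + 2*444 = -15 + 888 = 873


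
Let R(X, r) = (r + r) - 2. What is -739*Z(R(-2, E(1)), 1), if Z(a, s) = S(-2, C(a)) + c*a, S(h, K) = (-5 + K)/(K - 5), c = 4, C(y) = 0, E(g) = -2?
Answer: 16997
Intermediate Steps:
R(X, r) = -2 + 2*r (R(X, r) = 2*r - 2 = -2 + 2*r)
S(h, K) = 1 (S(h, K) = (-5 + K)/(-5 + K) = 1)
Z(a, s) = 1 + 4*a
-739*Z(R(-2, E(1)), 1) = -739*(1 + 4*(-2 + 2*(-2))) = -739*(1 + 4*(-2 - 4)) = -739*(1 + 4*(-6)) = -739*(1 - 24) = -739*(-23) = 16997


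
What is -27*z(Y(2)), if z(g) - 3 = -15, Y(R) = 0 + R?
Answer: 324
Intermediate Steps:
Y(R) = R
z(g) = -12 (z(g) = 3 - 15 = -12)
-27*z(Y(2)) = -27*(-12) = 324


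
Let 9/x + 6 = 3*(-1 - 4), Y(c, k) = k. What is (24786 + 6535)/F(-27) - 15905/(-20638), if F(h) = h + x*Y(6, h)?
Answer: -2261550923/1114452 ≈ -2029.3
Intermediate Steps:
x = -3/7 (x = 9/(-6 + 3*(-1 - 4)) = 9/(-6 + 3*(-5)) = 9/(-6 - 15) = 9/(-21) = 9*(-1/21) = -3/7 ≈ -0.42857)
F(h) = 4*h/7 (F(h) = h - 3*h/7 = 4*h/7)
(24786 + 6535)/F(-27) - 15905/(-20638) = (24786 + 6535)/(((4/7)*(-27))) - 15905/(-20638) = 31321/(-108/7) - 15905*(-1/20638) = 31321*(-7/108) + 15905/20638 = -219247/108 + 15905/20638 = -2261550923/1114452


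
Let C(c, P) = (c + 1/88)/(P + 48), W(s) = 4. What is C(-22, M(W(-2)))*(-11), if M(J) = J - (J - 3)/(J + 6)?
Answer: 3225/692 ≈ 4.6604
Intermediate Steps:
M(J) = J - (-3 + J)/(6 + J)
C(c, P) = (1/88 + c)/(48 + P) (C(c, P) = (c + 1/88)/(48 + P) = (1/88 + c)/(48 + P))
C(-22, M(W(-2)))*(-11) = ((1/88 - 22)/(48 + (3 + 4² + 5*4)/(6 + 4)))*(-11) = (-1935/88/(48 + (3 + 16 + 20)/10))*(-11) = (-1935/88/(48 + (⅒)*39))*(-11) = (-1935/88/(48 + 39/10))*(-11) = (-1935/88/(519/10))*(-11) = ((10/519)*(-1935/88))*(-11) = -3225/7612*(-11) = 3225/692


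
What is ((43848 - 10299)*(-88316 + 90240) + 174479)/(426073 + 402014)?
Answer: 64722755/828087 ≈ 78.159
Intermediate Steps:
((43848 - 10299)*(-88316 + 90240) + 174479)/(426073 + 402014) = (33549*1924 + 174479)/828087 = (64548276 + 174479)*(1/828087) = 64722755*(1/828087) = 64722755/828087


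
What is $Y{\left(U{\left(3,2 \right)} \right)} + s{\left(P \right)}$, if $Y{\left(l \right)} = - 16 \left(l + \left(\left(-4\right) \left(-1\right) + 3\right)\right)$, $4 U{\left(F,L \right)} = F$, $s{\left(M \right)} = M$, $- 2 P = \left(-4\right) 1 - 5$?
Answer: $- \frac{239}{2} \approx -119.5$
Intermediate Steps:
$P = \frac{9}{2}$ ($P = - \frac{\left(-4\right) 1 - 5}{2} = - \frac{-4 - 5}{2} = \left(- \frac{1}{2}\right) \left(-9\right) = \frac{9}{2} \approx 4.5$)
$U{\left(F,L \right)} = \frac{F}{4}$
$Y{\left(l \right)} = -112 - 16 l$ ($Y{\left(l \right)} = - 16 \left(l + \left(4 + 3\right)\right) = - 16 \left(l + 7\right) = - 16 \left(7 + l\right) = -112 - 16 l$)
$Y{\left(U{\left(3,2 \right)} \right)} + s{\left(P \right)} = \left(-112 - 16 \cdot \frac{1}{4} \cdot 3\right) + \frac{9}{2} = \left(-112 - 12\right) + \frac{9}{2} = -124 + \frac{9}{2} = - \frac{239}{2}$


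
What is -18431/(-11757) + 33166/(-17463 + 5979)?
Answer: -29711843/22502898 ≈ -1.3204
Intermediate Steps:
-18431/(-11757) + 33166/(-17463 + 5979) = -18431*(-1/11757) + 33166/(-11484) = 18431/11757 + 33166*(-1/11484) = 18431/11757 - 16583/5742 = -29711843/22502898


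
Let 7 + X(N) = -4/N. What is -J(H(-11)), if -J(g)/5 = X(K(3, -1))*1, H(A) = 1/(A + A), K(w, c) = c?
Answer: -15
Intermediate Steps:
H(A) = 1/(2*A)
X(N) = -7 - 4/N
J(g) = 15 (J(g) = -5*(-7 - 4/(-1)) = -5*(-7 - 4*(-1)) = -5*(-7 + 4) = -(-15) = -5*(-3) = 15)
-J(H(-11)) = -1*15 = -15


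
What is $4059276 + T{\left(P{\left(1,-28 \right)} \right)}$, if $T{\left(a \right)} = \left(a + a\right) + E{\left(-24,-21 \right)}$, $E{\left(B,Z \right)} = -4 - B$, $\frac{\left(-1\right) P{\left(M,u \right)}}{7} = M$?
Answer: $4059282$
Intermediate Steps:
$P{\left(M,u \right)} = - 7 M$
$T{\left(a \right)} = 20 + 2 a$ ($T{\left(a \right)} = \left(a + a\right) - -20 = 2 a + \left(-4 + 24\right) = 2 a + 20 = 20 + 2 a$)
$4059276 + T{\left(P{\left(1,-28 \right)} \right)} = 4059276 + \left(20 + 2 \left(\left(-7\right) 1\right)\right) = 4059276 + \left(20 + 2 \left(-7\right)\right) = 4059276 + \left(20 - 14\right) = 4059276 + 6 = 4059282$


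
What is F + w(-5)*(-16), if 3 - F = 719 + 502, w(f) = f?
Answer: -1138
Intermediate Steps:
F = -1218 (F = 3 - (719 + 502) = 3 - 1*1221 = 3 - 1221 = -1218)
F + w(-5)*(-16) = -1218 - 5*(-16) = -1218 + 80 = -1138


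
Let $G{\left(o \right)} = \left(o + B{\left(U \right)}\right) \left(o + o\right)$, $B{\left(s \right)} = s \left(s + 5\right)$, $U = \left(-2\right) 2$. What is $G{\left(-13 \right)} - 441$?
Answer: $1$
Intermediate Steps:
$U = -4$
$B{\left(s \right)} = s \left(5 + s\right)$
$G{\left(o \right)} = 2 o \left(-4 + o\right)$ ($G{\left(o \right)} = \left(o - 4 \left(5 - 4\right)\right) \left(o + o\right) = \left(o - 4\right) 2 o = \left(-4 + o\right) 2 o = 2 o \left(-4 + o\right)$)
$G{\left(-13 \right)} - 441 = 2 \left(-13\right) \left(-4 - 13\right) - 441 = 2 \left(-13\right) \left(-17\right) - 441 = 442 - 441 = 1$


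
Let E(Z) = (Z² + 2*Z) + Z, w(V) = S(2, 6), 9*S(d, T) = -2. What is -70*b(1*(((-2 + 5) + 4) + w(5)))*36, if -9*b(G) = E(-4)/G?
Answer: 10080/61 ≈ 165.25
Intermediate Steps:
S(d, T) = -2/9 (S(d, T) = (⅑)*(-2) = -2/9)
w(V) = -2/9
E(Z) = Z² + 3*Z
b(G) = -4/(9*G) (b(G) = -(-4*(3 - 4))/(9*G) = -(-4*(-1))/(9*G) = -4/(9*G))
-70*b(1*(((-2 + 5) + 4) + w(5)))*36 = -(-280)/(9*(1*(((-2 + 5) + 4) - 2/9)))*36 = -(-280)/(9*(1*((3 + 4) - 2/9)))*36 = -(-280)/(9*(1*(7 - 2/9)))*36 = -(-280)/(9*(1*(61/9)))*36 = -(-280)/(9*61/9)*36 = -(-280)*9/(9*61)*36 = -70*(-4/61)*36 = (280/61)*36 = 10080/61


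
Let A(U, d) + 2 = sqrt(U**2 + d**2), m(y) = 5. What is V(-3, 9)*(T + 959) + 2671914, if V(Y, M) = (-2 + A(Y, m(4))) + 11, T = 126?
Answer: 2679509 + 1085*sqrt(34) ≈ 2.6858e+6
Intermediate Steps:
A(U, d) = -2 + sqrt(U**2 + d**2)
V(Y, M) = 7 + sqrt(25 + Y**2) (V(Y, M) = (-2 + (-2 + sqrt(Y**2 + 5**2))) + 11 = (-2 + (-2 + sqrt(Y**2 + 25))) + 11 = (-2 + (-2 + sqrt(25 + Y**2))) + 11 = (-4 + sqrt(25 + Y**2)) + 11 = 7 + sqrt(25 + Y**2))
V(-3, 9)*(T + 959) + 2671914 = (7 + sqrt(25 + (-3)**2))*(126 + 959) + 2671914 = (7 + sqrt(25 + 9))*1085 + 2671914 = (7 + sqrt(34))*1085 + 2671914 = (7595 + 1085*sqrt(34)) + 2671914 = 2679509 + 1085*sqrt(34)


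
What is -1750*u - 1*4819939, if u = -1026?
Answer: -3024439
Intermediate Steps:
-1750*u - 1*4819939 = -1750*(-1026) - 1*4819939 = 1795500 - 4819939 = -3024439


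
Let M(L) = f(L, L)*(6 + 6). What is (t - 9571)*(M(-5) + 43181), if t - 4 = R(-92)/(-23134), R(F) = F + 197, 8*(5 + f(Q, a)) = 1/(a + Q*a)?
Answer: -381747570450969/925360 ≈ -4.1254e+8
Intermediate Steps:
f(Q, a) = -5 + 1/(8*(a + Q*a))
R(F) = 197 + F
M(L) = 3*(1 - 40*L - 40*L**2)/(2*L*(1 + L)) (M(L) = ((1 - 40*L - 40*L*L)/(8*L*(1 + L)))*(6 + 6) = ((1 - 40*L - 40*L**2)/(8*L*(1 + L)))*12 = 3*(1 - 40*L - 40*L**2)/(2*L*(1 + L)))
t = 92431/23134 (t = 4 + (197 - 92)/(-23134) = 4 + 105*(-1/23134) = 4 - 105/23134 = 92431/23134 ≈ 3.9955)
(t - 9571)*(M(-5) + 43181) = (92431/23134 - 9571)*((3/2)*(1 - 40*(-5) - 40*(-5)**2)/(-5*(1 - 5)) + 43181) = -221323083*((3/2)*(-1/5)*(1 + 200 - 40*25)/(-4) + 43181)/23134 = -221323083*((3/2)*(-1/5)*(-1/4)*(1 + 200 - 1000) + 43181)/23134 = -221323083*((3/2)*(-1/5)*(-1/4)*(-799) + 43181)/23134 = -221323083*(-2397/40 + 43181)/23134 = -221323083/23134*1724843/40 = -381747570450969/925360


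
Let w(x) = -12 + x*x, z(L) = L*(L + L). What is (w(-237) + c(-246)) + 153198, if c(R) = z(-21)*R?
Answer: -7617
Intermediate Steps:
z(L) = 2*L² (z(L) = L*(2*L) = 2*L²)
w(x) = -12 + x²
c(R) = 882*R (c(R) = (2*(-21)²)*R = (2*441)*R = 882*R)
(w(-237) + c(-246)) + 153198 = ((-12 + (-237)²) + 882*(-246)) + 153198 = ((-12 + 56169) - 216972) + 153198 = (56157 - 216972) + 153198 = -160815 + 153198 = -7617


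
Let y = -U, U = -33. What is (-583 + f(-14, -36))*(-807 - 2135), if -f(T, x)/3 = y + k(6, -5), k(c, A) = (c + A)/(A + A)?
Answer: 10027807/5 ≈ 2.0056e+6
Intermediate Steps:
y = 33 (y = -1*(-33) = 33)
k(c, A) = (A + c)/(2*A) (k(c, A) = (A + c)/((2*A)) = (A + c)*(1/(2*A)) = (A + c)/(2*A))
f(T, x) = -987/10 (f(T, x) = -3*(33 + (1/2)*(-5 + 6)/(-5)) = -3*(33 + (1/2)*(-1/5)*1) = -3*(33 - 1/10) = -3*329/10 = -987/10)
(-583 + f(-14, -36))*(-807 - 2135) = (-583 - 987/10)*(-807 - 2135) = -6817/10*(-2942) = 10027807/5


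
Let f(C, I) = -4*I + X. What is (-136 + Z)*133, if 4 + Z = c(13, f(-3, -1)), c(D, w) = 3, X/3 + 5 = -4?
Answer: -18221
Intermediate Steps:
X = -27 (X = -15 + 3*(-4) = -15 - 12 = -27)
f(C, I) = -27 - 4*I (f(C, I) = -4*I - 27 = -27 - 4*I)
Z = -1 (Z = -4 + 3 = -1)
(-136 + Z)*133 = (-136 - 1)*133 = -137*133 = -18221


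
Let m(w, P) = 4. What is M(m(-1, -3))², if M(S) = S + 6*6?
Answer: 1600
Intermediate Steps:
M(S) = 36 + S (M(S) = S + 36 = 36 + S)
M(m(-1, -3))² = (36 + 4)² = 40² = 1600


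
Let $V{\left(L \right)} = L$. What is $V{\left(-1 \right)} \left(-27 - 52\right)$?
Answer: $79$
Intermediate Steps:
$V{\left(-1 \right)} \left(-27 - 52\right) = - (-27 - 52) = \left(-1\right) \left(-79\right) = 79$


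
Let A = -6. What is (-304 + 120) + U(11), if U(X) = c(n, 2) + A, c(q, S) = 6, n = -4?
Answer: -184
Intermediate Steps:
U(X) = 0 (U(X) = 6 - 6 = 0)
(-304 + 120) + U(11) = (-304 + 120) + 0 = -184 + 0 = -184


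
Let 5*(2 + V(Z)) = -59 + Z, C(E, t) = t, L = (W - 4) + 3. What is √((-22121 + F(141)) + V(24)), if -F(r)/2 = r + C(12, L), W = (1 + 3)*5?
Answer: 5*I*√898 ≈ 149.83*I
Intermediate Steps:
W = 20 (W = 4*5 = 20)
L = 19 (L = (20 - 4) + 3 = 16 + 3 = 19)
F(r) = -38 - 2*r (F(r) = -2*(r + 19) = -2*(19 + r) = -38 - 2*r)
V(Z) = -69/5 + Z/5 (V(Z) = -2 + (-59 + Z)/5 = -2 + (-59/5 + Z/5) = -69/5 + Z/5)
√((-22121 + F(141)) + V(24)) = √((-22121 + (-38 - 2*141)) + (-69/5 + (⅕)*24)) = √((-22121 + (-38 - 282)) + (-69/5 + 24/5)) = √((-22121 - 320) - 9) = √(-22441 - 9) = √(-22450) = 5*I*√898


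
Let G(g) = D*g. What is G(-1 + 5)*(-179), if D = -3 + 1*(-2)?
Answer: 3580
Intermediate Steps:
D = -5 (D = -3 - 2 = -5)
G(g) = -5*g
G(-1 + 5)*(-179) = -5*(-1 + 5)*(-179) = -5*4*(-179) = -20*(-179) = 3580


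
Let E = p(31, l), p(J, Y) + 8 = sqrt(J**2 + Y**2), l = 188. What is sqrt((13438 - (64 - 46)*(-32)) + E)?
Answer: sqrt(14006 + sqrt(36305)) ≈ 119.15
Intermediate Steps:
p(J, Y) = -8 + sqrt(J**2 + Y**2)
E = -8 + sqrt(36305) (E = -8 + sqrt(31**2 + 188**2) = -8 + sqrt(961 + 35344) = -8 + sqrt(36305) ≈ 182.54)
sqrt((13438 - (64 - 46)*(-32)) + E) = sqrt((13438 - (64 - 46)*(-32)) + (-8 + sqrt(36305))) = sqrt((13438 - 18*(-32)) + (-8 + sqrt(36305))) = sqrt((13438 - 1*(-576)) + (-8 + sqrt(36305))) = sqrt((13438 + 576) + (-8 + sqrt(36305))) = sqrt(14014 + (-8 + sqrt(36305))) = sqrt(14006 + sqrt(36305))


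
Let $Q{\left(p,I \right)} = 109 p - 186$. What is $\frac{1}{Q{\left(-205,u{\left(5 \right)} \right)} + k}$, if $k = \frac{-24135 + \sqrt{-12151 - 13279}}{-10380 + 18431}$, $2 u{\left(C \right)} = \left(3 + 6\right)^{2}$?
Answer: $- \frac{730311105008}{16456828807472043} - \frac{8051 i \sqrt{25430}}{32913657614944086} \approx -4.4377 \cdot 10^{-5} - 3.9007 \cdot 10^{-11} i$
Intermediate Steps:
$u{\left(C \right)} = \frac{81}{2}$ ($u{\left(C \right)} = \frac{\left(3 + 6\right)^{2}}{2} = \frac{9^{2}}{2} = \frac{1}{2} \cdot 81 = \frac{81}{2}$)
$Q{\left(p,I \right)} = -186 + 109 p$
$k = - \frac{24135}{8051} + \frac{i \sqrt{25430}}{8051}$ ($k = \frac{-24135 + \sqrt{-25430}}{8051} = \left(-24135 + i \sqrt{25430}\right) \frac{1}{8051} = - \frac{24135}{8051} + \frac{i \sqrt{25430}}{8051} \approx -2.9978 + 0.019807 i$)
$\frac{1}{Q{\left(-205,u{\left(5 \right)} \right)} + k} = \frac{1}{\left(-186 + 109 \left(-205\right)\right) - \left(\frac{24135}{8051} - \frac{i \sqrt{25430}}{8051}\right)} = \frac{1}{\left(-186 - 22345\right) - \left(\frac{24135}{8051} - \frac{i \sqrt{25430}}{8051}\right)} = \frac{1}{-22531 - \left(\frac{24135}{8051} - \frac{i \sqrt{25430}}{8051}\right)} = \frac{1}{- \frac{181421216}{8051} + \frac{i \sqrt{25430}}{8051}}$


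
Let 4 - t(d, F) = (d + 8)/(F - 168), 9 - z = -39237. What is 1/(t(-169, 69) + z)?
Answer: 99/3885589 ≈ 2.5479e-5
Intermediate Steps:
z = 39246 (z = 9 - 1*(-39237) = 9 + 39237 = 39246)
t(d, F) = 4 - (8 + d)/(-168 + F) (t(d, F) = 4 - (d + 8)/(F - 168) = 4 - (8 + d)/(-168 + F))
1/(t(-169, 69) + z) = 1/((-680 - 1*(-169) + 4*69)/(-168 + 69) + 39246) = 1/((-680 + 169 + 276)/(-99) + 39246) = 1/(-1/99*(-235) + 39246) = 1/(235/99 + 39246) = 1/(3885589/99) = 99/3885589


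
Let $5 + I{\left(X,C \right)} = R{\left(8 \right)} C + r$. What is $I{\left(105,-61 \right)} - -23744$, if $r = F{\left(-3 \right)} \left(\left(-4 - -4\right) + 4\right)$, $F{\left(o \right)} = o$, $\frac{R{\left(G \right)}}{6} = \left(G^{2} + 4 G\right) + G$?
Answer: $-14337$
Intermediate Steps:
$R{\left(G \right)} = 6 G^{2} + 30 G$ ($R{\left(G \right)} = 6 \left(\left(G^{2} + 4 G\right) + G\right) = 6 \left(G^{2} + 5 G\right) = 6 G^{2} + 30 G$)
$r = -12$ ($r = - 3 \left(\left(-4 - -4\right) + 4\right) = - 3 \left(\left(-4 + 4\right) + 4\right) = - 3 \left(0 + 4\right) = \left(-3\right) 4 = -12$)
$I{\left(X,C \right)} = -17 + 624 C$ ($I{\left(X,C \right)} = -5 + \left(6 \cdot 8 \left(5 + 8\right) C - 12\right) = -5 + \left(6 \cdot 8 \cdot 13 C - 12\right) = -5 + \left(624 C - 12\right) = -5 + \left(-12 + 624 C\right) = -17 + 624 C$)
$I{\left(105,-61 \right)} - -23744 = \left(-17 + 624 \left(-61\right)\right) - -23744 = \left(-17 - 38064\right) + 23744 = -38081 + 23744 = -14337$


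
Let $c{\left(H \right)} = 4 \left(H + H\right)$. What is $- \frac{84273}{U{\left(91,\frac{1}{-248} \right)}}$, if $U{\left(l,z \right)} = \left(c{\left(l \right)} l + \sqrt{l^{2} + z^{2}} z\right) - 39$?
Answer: $- \frac{3015186404727484416}{2368878248839727753} - \frac{3702233280 \sqrt{20372585}}{2368878248839727753} \approx -1.2728$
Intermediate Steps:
$c{\left(H \right)} = 8 H$ ($c{\left(H \right)} = 4 \cdot 2 H = 8 H$)
$U{\left(l,z \right)} = -39 + 8 l^{2} + z \sqrt{l^{2} + z^{2}}$ ($U{\left(l,z \right)} = \left(8 l l + \sqrt{l^{2} + z^{2}} z\right) - 39 = \left(8 l^{2} + z \sqrt{l^{2} + z^{2}}\right) - 39 = -39 + 8 l^{2} + z \sqrt{l^{2} + z^{2}}$)
$- \frac{84273}{U{\left(91,\frac{1}{-248} \right)}} = - \frac{84273}{-39 + 8 \cdot 91^{2} + \frac{\sqrt{91^{2} + \left(\frac{1}{-248}\right)^{2}}}{-248}} = - \frac{84273}{-39 + 8 \cdot 8281 - \frac{\sqrt{8281 + \left(- \frac{1}{248}\right)^{2}}}{248}} = - \frac{84273}{-39 + 66248 - \frac{\sqrt{8281 + \frac{1}{61504}}}{248}} = - \frac{84273}{-39 + 66248 - \frac{\sqrt{\frac{509314625}{61504}}}{248}} = - \frac{84273}{-39 + 66248 - \frac{\frac{5}{248} \sqrt{20372585}}{248}} = - \frac{84273}{-39 + 66248 - \frac{5 \sqrt{20372585}}{61504}} = - \frac{84273}{66209 - \frac{5 \sqrt{20372585}}{61504}}$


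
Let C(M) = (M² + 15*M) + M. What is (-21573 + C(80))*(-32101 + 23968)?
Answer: 112991769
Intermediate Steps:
C(M) = M² + 16*M
(-21573 + C(80))*(-32101 + 23968) = (-21573 + 80*(16 + 80))*(-32101 + 23968) = (-21573 + 80*96)*(-8133) = (-21573 + 7680)*(-8133) = -13893*(-8133) = 112991769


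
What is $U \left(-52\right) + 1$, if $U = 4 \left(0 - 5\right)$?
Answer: $1041$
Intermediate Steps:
$U = -20$ ($U = 4 \left(-5\right) = -20$)
$U \left(-52\right) + 1 = \left(-20\right) \left(-52\right) + 1 = 1040 + 1 = 1041$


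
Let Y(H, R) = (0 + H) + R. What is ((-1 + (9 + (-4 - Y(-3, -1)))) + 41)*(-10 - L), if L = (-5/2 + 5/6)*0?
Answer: -490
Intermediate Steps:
Y(H, R) = H + R
L = 0 (L = (-5*½ + 5*(⅙))*0 = (-5/2 + ⅚)*0 = -5/3*0 = 0)
((-1 + (9 + (-4 - Y(-3, -1)))) + 41)*(-10 - L) = ((-1 + (9 + (-4 - (-3 - 1)))) + 41)*(-10 - 1*0) = ((-1 + (9 + (-4 - 1*(-4)))) + 41)*(-10 + 0) = ((-1 + (9 + (-4 + 4))) + 41)*(-10) = ((-1 + (9 + 0)) + 41)*(-10) = ((-1 + 9) + 41)*(-10) = (8 + 41)*(-10) = 49*(-10) = -490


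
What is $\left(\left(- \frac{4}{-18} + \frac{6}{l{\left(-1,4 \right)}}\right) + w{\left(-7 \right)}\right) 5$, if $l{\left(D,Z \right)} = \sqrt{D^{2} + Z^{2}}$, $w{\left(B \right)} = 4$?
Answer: $\frac{190}{9} + \frac{30 \sqrt{17}}{17} \approx 28.387$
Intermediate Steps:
$\left(\left(- \frac{4}{-18} + \frac{6}{l{\left(-1,4 \right)}}\right) + w{\left(-7 \right)}\right) 5 = \left(\left(- \frac{4}{-18} + \frac{6}{\sqrt{\left(-1\right)^{2} + 4^{2}}}\right) + 4\right) 5 = \left(\left(\left(-4\right) \left(- \frac{1}{18}\right) + \frac{6}{\sqrt{1 + 16}}\right) + 4\right) 5 = \left(\left(\frac{2}{9} + \frac{6}{\sqrt{17}}\right) + 4\right) 5 = \left(\left(\frac{2}{9} + 6 \frac{\sqrt{17}}{17}\right) + 4\right) 5 = \left(\left(\frac{2}{9} + \frac{6 \sqrt{17}}{17}\right) + 4\right) 5 = \left(\frac{38}{9} + \frac{6 \sqrt{17}}{17}\right) 5 = \frac{190}{9} + \frac{30 \sqrt{17}}{17}$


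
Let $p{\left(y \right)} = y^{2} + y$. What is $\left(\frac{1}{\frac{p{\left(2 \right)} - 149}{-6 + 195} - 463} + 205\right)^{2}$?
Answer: $\frac{322851216099721}{7682522500} \approx 42024.0$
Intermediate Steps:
$p{\left(y \right)} = y + y^{2}$
$\left(\frac{1}{\frac{p{\left(2 \right)} - 149}{-6 + 195} - 463} + 205\right)^{2} = \left(\frac{1}{\frac{2 \left(1 + 2\right) - 149}{-6 + 195} - 463} + 205\right)^{2} = \left(\frac{1}{\frac{2 \cdot 3 - 149}{189} - 463} + 205\right)^{2} = \left(\frac{1}{\left(6 - 149\right) \frac{1}{189} - 463} + 205\right)^{2} = \left(\frac{1}{\left(-143\right) \frac{1}{189} - 463} + 205\right)^{2} = \left(\frac{1}{- \frac{143}{189} - 463} + 205\right)^{2} = \left(\frac{1}{- \frac{87650}{189}} + 205\right)^{2} = \left(- \frac{189}{87650} + 205\right)^{2} = \left(\frac{17968061}{87650}\right)^{2} = \frac{322851216099721}{7682522500}$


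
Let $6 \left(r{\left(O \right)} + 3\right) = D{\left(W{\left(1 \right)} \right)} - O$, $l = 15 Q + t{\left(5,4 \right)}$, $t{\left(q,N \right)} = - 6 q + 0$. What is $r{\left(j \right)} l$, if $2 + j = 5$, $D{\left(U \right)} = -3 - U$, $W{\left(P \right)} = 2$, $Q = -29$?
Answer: $2015$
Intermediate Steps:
$t{\left(q,N \right)} = - 6 q$
$l = -465$ ($l = 15 \left(-29\right) - 30 = -435 - 30 = -465$)
$j = 3$ ($j = -2 + 5 = 3$)
$r{\left(O \right)} = - \frac{23}{6} - \frac{O}{6}$ ($r{\left(O \right)} = -3 + \frac{\left(-3 - 2\right) - O}{6} = -3 + \frac{-5 - O}{6} = -3 - \left(\frac{5}{6} + \frac{O}{6}\right) = - \frac{23}{6} - \frac{O}{6}$)
$r{\left(j \right)} l = \left(- \frac{23}{6} - \frac{1}{2}\right) \left(-465\right) = \left(- \frac{13}{3}\right) \left(-465\right) = 2015$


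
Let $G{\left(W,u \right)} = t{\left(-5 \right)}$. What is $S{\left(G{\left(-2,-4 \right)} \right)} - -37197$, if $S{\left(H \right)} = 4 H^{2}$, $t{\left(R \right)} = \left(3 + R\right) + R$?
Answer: $37393$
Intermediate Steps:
$t{\left(R \right)} = 3 + 2 R$
$G{\left(W,u \right)} = -7$ ($G{\left(W,u \right)} = 3 + 2 \left(-5\right) = 3 - 10 = -7$)
$S{\left(G{\left(-2,-4 \right)} \right)} - -37197 = 4 \left(-7\right)^{2} - -37197 = 4 \cdot 49 + 37197 = 196 + 37197 = 37393$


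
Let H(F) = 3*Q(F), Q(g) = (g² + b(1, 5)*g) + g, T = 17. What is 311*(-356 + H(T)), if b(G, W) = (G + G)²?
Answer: 238226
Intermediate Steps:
b(G, W) = 4*G² (b(G, W) = (2*G)² = 4*G²)
Q(g) = g² + 5*g (Q(g) = (g² + (4*1²)*g) + g = (g² + (4*1)*g) + g = (g² + 4*g) + g = g² + 5*g)
H(F) = 3*F*(5 + F) (H(F) = 3*(F*(5 + F)) = 3*F*(5 + F))
311*(-356 + H(T)) = 311*(-356 + 3*17*(5 + 17)) = 311*(-356 + 3*17*22) = 311*(-356 + 1122) = 311*766 = 238226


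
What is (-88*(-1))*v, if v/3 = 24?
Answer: 6336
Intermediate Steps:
v = 72 (v = 3*24 = 72)
(-88*(-1))*v = -88*(-1)*72 = -22*(-4)*72 = 88*72 = 6336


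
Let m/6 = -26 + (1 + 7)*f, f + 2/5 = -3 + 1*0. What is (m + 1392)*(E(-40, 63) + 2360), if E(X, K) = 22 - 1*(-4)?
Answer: 12798504/5 ≈ 2.5597e+6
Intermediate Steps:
E(X, K) = 26 (E(X, K) = 22 + 4 = 26)
f = -17/5 (f = -⅖ + (-3 + 1*0) = -⅖ + (-3 + 0) = -⅖ - 3 = -17/5 ≈ -3.4000)
m = -1596/5 (m = 6*(-26 + (1 + 7)*(-17/5)) = 6*(-26 + 8*(-17/5)) = 6*(-26 - 136/5) = 6*(-266/5) = -1596/5 ≈ -319.20)
(m + 1392)*(E(-40, 63) + 2360) = (-1596/5 + 1392)*(26 + 2360) = (5364/5)*2386 = 12798504/5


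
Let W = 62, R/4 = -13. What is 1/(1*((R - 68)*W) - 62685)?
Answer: -1/70125 ≈ -1.4260e-5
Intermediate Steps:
R = -52 (R = 4*(-13) = -52)
1/(1*((R - 68)*W) - 62685) = 1/(1*((-52 - 68)*62) - 62685) = 1/(1*(-120*62) - 62685) = 1/(1*(-7440) - 62685) = 1/(-7440 - 62685) = 1/(-70125) = -1/70125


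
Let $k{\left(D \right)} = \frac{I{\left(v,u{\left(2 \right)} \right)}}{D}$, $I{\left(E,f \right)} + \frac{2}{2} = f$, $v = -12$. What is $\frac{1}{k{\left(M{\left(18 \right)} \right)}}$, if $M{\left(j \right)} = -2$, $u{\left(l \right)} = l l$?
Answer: $- \frac{2}{3} \approx -0.66667$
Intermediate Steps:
$u{\left(l \right)} = l^{2}$
$I{\left(E,f \right)} = -1 + f$
$k{\left(D \right)} = \frac{3}{D}$ ($k{\left(D \right)} = \frac{-1 + 2^{2}}{D} = \frac{-1 + 4}{D} = \frac{3}{D}$)
$\frac{1}{k{\left(M{\left(18 \right)} \right)}} = \frac{1}{3 \frac{1}{-2}} = \frac{1}{3 \left(- \frac{1}{2}\right)} = \frac{1}{- \frac{3}{2}} = - \frac{2}{3}$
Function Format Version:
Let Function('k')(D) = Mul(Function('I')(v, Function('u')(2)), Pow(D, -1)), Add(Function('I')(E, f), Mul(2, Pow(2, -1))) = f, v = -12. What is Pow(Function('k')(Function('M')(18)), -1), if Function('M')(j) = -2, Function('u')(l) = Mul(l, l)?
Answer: Rational(-2, 3) ≈ -0.66667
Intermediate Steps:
Function('u')(l) = Pow(l, 2)
Function('I')(E, f) = Add(-1, f)
Function('k')(D) = Mul(3, Pow(D, -1)) (Function('k')(D) = Mul(Add(-1, Pow(2, 2)), Pow(D, -1)) = Mul(Add(-1, 4), Pow(D, -1)) = Mul(3, Pow(D, -1)))
Pow(Function('k')(Function('M')(18)), -1) = Pow(Mul(3, Pow(-2, -1)), -1) = Pow(Mul(3, Rational(-1, 2)), -1) = Pow(Rational(-3, 2), -1) = Rational(-2, 3)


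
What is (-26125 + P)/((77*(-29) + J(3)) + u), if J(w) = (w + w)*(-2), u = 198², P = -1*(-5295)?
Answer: -20830/36959 ≈ -0.56360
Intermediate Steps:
P = 5295
u = 39204
J(w) = -4*w (J(w) = (2*w)*(-2) = -4*w)
(-26125 + P)/((77*(-29) + J(3)) + u) = (-26125 + 5295)/((77*(-29) - 4*3) + 39204) = -20830/((-2233 - 12) + 39204) = -20830/(-2245 + 39204) = -20830/36959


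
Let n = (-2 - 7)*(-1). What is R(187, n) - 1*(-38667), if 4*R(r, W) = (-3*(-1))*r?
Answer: 155229/4 ≈ 38807.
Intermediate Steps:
n = 9 (n = -9*(-1) = 9)
R(r, W) = 3*r/4 (R(r, W) = ((-3*(-1))*r)/4 = (3*r)/4 = 3*r/4)
R(187, n) - 1*(-38667) = (¾)*187 - 1*(-38667) = 561/4 + 38667 = 155229/4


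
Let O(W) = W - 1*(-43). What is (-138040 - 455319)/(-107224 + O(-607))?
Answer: 593359/107788 ≈ 5.5049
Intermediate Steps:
O(W) = 43 + W (O(W) = W + 43 = 43 + W)
(-138040 - 455319)/(-107224 + O(-607)) = (-138040 - 455319)/(-107224 + (43 - 607)) = -593359/(-107224 - 564) = -593359/(-107788) = -593359*(-1/107788) = 593359/107788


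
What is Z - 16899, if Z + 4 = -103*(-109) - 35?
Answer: -5711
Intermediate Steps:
Z = 11188 (Z = -4 + (-103*(-109) - 35) = -4 + (11227 - 35) = -4 + 11192 = 11188)
Z - 16899 = 11188 - 16899 = -5711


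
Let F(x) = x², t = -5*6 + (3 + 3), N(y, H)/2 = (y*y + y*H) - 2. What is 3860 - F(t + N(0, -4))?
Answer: 3076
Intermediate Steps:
N(y, H) = -4 + 2*y² + 2*H*y (N(y, H) = 2*((y*y + y*H) - 2) = 2*((y² + H*y) - 2) = 2*(-2 + y² + H*y) = -4 + 2*y² + 2*H*y)
t = -24 (t = -30 + 6 = -24)
3860 - F(t + N(0, -4)) = 3860 - (-24 + (-4 + 2*0² + 2*(-4)*0))² = 3860 - (-24 + (-4 + 2*0 + 0))² = 3860 - (-24 + (-4 + 0 + 0))² = 3860 - (-24 - 4)² = 3860 - 1*(-28)² = 3860 - 1*784 = 3860 - 784 = 3076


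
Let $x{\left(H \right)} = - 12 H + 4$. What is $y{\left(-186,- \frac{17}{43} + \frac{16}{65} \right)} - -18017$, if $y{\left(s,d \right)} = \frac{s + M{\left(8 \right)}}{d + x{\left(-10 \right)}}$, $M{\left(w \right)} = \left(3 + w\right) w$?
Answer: $\frac{6236544861}{346163} \approx 18016.0$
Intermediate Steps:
$x{\left(H \right)} = 4 - 12 H$
$M{\left(w \right)} = w \left(3 + w\right)$
$y{\left(s,d \right)} = \frac{88 + s}{124 + d}$ ($y{\left(s,d \right)} = \frac{s + 8 \left(3 + 8\right)}{d + \left(4 - -120\right)} = \frac{s + 8 \cdot 11}{d + \left(4 + 120\right)} = \frac{s + 88}{d + 124} = \frac{88 + s}{124 + d}$)
$y{\left(-186,- \frac{17}{43} + \frac{16}{65} \right)} - -18017 = \frac{88 - 186}{124 + \left(- \frac{17}{43} + \frac{16}{65}\right)} - -18017 = \frac{1}{124 + \left(\left(-17\right) \frac{1}{43} + 16 \cdot \frac{1}{65}\right)} \left(-98\right) + 18017 = \frac{1}{124 + \left(- \frac{17}{43} + \frac{16}{65}\right)} \left(-98\right) + 18017 = \frac{1}{124 - \frac{417}{2795}} \left(-98\right) + 18017 = \frac{1}{\frac{346163}{2795}} \left(-98\right) + 18017 = \frac{2795}{346163} \left(-98\right) + 18017 = - \frac{273910}{346163} + 18017 = \frac{6236544861}{346163}$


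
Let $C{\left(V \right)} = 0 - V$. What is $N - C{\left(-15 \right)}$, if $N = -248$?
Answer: $-263$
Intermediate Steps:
$C{\left(V \right)} = - V$
$N - C{\left(-15 \right)} = -248 - \left(-1\right) \left(-15\right) = -248 - 15 = -263$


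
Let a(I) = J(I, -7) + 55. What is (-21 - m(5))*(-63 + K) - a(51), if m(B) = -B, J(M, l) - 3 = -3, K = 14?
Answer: 729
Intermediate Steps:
J(M, l) = 0 (J(M, l) = 3 - 3 = 0)
a(I) = 55 (a(I) = 0 + 55 = 55)
(-21 - m(5))*(-63 + K) - a(51) = (-21 - (-1)*5)*(-63 + 14) - 1*55 = (-21 - 1*(-5))*(-49) - 55 = (-21 + 5)*(-49) - 55 = -16*(-49) - 55 = 784 - 55 = 729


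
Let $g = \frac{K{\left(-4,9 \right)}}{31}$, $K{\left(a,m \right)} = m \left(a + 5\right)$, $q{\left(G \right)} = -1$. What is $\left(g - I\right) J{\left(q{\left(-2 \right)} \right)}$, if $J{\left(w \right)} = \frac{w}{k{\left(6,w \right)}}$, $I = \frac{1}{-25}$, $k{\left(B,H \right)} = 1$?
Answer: $- \frac{256}{775} \approx -0.33032$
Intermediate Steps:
$I = - \frac{1}{25} \approx -0.04$
$K{\left(a,m \right)} = m \left(5 + a\right)$
$g = \frac{9}{31}$ ($g = \frac{9 \left(5 - 4\right)}{31} = 9 \cdot 1 \cdot \frac{1}{31} = 9 \cdot \frac{1}{31} = \frac{9}{31} \approx 0.29032$)
$J{\left(w \right)} = w$ ($J{\left(w \right)} = \frac{w}{1} = w 1 = w$)
$\left(g - I\right) J{\left(q{\left(-2 \right)} \right)} = \left(\frac{9}{31} - - \frac{1}{25}\right) \left(-1\right) = \left(\frac{9}{31} + \frac{1}{25}\right) \left(-1\right) = \frac{256}{775} \left(-1\right) = - \frac{256}{775}$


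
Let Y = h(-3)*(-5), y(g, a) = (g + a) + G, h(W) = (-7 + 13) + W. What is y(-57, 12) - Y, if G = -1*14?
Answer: -44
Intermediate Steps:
h(W) = 6 + W
G = -14
y(g, a) = -14 + a + g (y(g, a) = (g + a) - 14 = (a + g) - 14 = -14 + a + g)
Y = -15 (Y = (6 - 3)*(-5) = 3*(-5) = -15)
y(-57, 12) - Y = (-14 + 12 - 57) - 1*(-15) = -59 + 15 = -44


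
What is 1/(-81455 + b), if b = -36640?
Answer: -1/118095 ≈ -8.4678e-6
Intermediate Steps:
1/(-81455 + b) = 1/(-81455 - 36640) = 1/(-118095) = -1/118095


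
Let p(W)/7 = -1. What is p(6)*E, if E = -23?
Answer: 161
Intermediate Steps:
p(W) = -7 (p(W) = 7*(-1) = -7)
p(6)*E = -7*(-23) = 161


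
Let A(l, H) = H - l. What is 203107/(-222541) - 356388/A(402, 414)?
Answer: -6609448266/222541 ≈ -29700.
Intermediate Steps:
203107/(-222541) - 356388/A(402, 414) = 203107/(-222541) - 356388/(414 - 1*402) = 203107*(-1/222541) - 356388/(414 - 402) = -203107/222541 - 356388/12 = -203107/222541 - 356388*1/12 = -203107/222541 - 29699 = -6609448266/222541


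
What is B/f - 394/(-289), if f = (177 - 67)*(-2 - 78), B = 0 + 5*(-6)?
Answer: 347587/254320 ≈ 1.3667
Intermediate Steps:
B = -30 (B = 0 - 30 = -30)
f = -8800 (f = 110*(-80) = -8800)
B/f - 394/(-289) = -30/(-8800) - 394/(-289) = -30*(-1/8800) - 394*(-1/289) = 3/880 + 394/289 = 347587/254320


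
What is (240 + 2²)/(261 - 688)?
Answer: -4/7 ≈ -0.57143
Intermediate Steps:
(240 + 2²)/(261 - 688) = (240 + 4)/(-427) = 244*(-1/427) = -4/7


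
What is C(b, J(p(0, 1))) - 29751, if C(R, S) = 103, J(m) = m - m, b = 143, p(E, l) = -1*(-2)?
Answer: -29648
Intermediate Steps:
p(E, l) = 2
J(m) = 0
C(b, J(p(0, 1))) - 29751 = 103 - 29751 = -29648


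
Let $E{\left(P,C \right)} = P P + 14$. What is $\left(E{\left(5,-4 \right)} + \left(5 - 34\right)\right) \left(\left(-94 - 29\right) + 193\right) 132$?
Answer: $92400$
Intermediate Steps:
$E{\left(P,C \right)} = 14 + P^{2}$ ($E{\left(P,C \right)} = P^{2} + 14 = 14 + P^{2}$)
$\left(E{\left(5,-4 \right)} + \left(5 - 34\right)\right) \left(\left(-94 - 29\right) + 193\right) 132 = \left(\left(14 + 5^{2}\right) + \left(5 - 34\right)\right) \left(\left(-94 - 29\right) + 193\right) 132 = \left(\left(14 + 25\right) - 29\right) \left(\left(-94 - 29\right) + 193\right) 132 = \left(39 - 29\right) \left(-123 + 193\right) 132 = 10 \cdot 70 \cdot 132 = 700 \cdot 132 = 92400$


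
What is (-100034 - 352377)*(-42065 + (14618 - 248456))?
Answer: 124821552133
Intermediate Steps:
(-100034 - 352377)*(-42065 + (14618 - 248456)) = -452411*(-42065 - 233838) = -452411*(-275903) = 124821552133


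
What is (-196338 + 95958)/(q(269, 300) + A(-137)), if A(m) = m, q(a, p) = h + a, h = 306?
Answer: -16730/73 ≈ -229.18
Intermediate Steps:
q(a, p) = 306 + a
(-196338 + 95958)/(q(269, 300) + A(-137)) = (-196338 + 95958)/((306 + 269) - 137) = -100380/(575 - 137) = -100380/438 = -100380*1/438 = -16730/73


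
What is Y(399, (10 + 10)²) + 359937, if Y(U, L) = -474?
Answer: 359463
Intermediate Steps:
Y(399, (10 + 10)²) + 359937 = -474 + 359937 = 359463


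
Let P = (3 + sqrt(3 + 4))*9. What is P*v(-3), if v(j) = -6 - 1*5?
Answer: -297 - 99*sqrt(7) ≈ -558.93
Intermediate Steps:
v(j) = -11 (v(j) = -6 - 5 = -11)
P = 27 + 9*sqrt(7) (P = (3 + sqrt(7))*9 = 27 + 9*sqrt(7) ≈ 50.812)
P*v(-3) = (27 + 9*sqrt(7))*(-11) = -297 - 99*sqrt(7)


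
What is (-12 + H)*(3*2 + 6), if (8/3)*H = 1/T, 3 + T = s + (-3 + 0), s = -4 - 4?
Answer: -4041/28 ≈ -144.32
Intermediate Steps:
s = -8
T = -14 (T = -3 + (-8 + (-3 + 0)) = -3 + (-8 - 3) = -3 - 11 = -14)
H = -3/112 (H = (3/8)/(-14) = (3/8)*(-1/14) = -3/112 ≈ -0.026786)
(-12 + H)*(3*2 + 6) = (-12 - 3/112)*(3*2 + 6) = -1347*(6 + 6)/112 = -1347/112*12 = -4041/28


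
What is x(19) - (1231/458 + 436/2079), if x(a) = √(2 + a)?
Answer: -2758937/952182 + √21 ≈ 1.6851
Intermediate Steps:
x(19) - (1231/458 + 436/2079) = √(2 + 19) - (1231/458 + 436/2079) = √21 - (1231*(1/458) + 436*(1/2079)) = √21 - (1231/458 + 436/2079) = √21 - 1*2758937/952182 = √21 - 2758937/952182 = -2758937/952182 + √21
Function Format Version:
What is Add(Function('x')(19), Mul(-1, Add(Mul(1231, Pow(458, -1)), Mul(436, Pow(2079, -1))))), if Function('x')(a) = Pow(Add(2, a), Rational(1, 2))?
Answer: Add(Rational(-2758937, 952182), Pow(21, Rational(1, 2))) ≈ 1.6851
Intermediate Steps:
Add(Function('x')(19), Mul(-1, Add(Mul(1231, Pow(458, -1)), Mul(436, Pow(2079, -1))))) = Add(Pow(Add(2, 19), Rational(1, 2)), Mul(-1, Add(Mul(1231, Pow(458, -1)), Mul(436, Pow(2079, -1))))) = Add(Pow(21, Rational(1, 2)), Mul(-1, Add(Mul(1231, Rational(1, 458)), Mul(436, Rational(1, 2079))))) = Add(Pow(21, Rational(1, 2)), Mul(-1, Add(Rational(1231, 458), Rational(436, 2079)))) = Add(Pow(21, Rational(1, 2)), Mul(-1, Rational(2758937, 952182))) = Add(Pow(21, Rational(1, 2)), Rational(-2758937, 952182)) = Add(Rational(-2758937, 952182), Pow(21, Rational(1, 2)))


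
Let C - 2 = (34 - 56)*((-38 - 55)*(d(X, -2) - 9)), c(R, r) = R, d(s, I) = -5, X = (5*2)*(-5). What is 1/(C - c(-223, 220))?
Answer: -1/28419 ≈ -3.5188e-5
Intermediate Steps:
X = -50 (X = 10*(-5) = -50)
C = -28642 (C = 2 + (34 - 56)*((-38 - 55)*(-5 - 9)) = 2 - (-2046)*(-14) = 2 - 22*1302 = 2 - 28644 = -28642)
1/(C - c(-223, 220)) = 1/(-28642 - 1*(-223)) = 1/(-28642 + 223) = 1/(-28419) = -1/28419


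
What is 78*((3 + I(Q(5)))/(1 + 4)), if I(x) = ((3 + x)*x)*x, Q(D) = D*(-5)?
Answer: -1072266/5 ≈ -2.1445e+5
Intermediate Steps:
Q(D) = -5*D
I(x) = x²*(3 + x) (I(x) = (x*(3 + x))*x = x²*(3 + x))
78*((3 + I(Q(5)))/(1 + 4)) = 78*((3 + (-5*5)²*(3 - 5*5))/(1 + 4)) = 78*((3 + (-25)²*(3 - 25))/5) = 78*((3 + 625*(-22))*(⅕)) = 78*((3 - 13750)*(⅕)) = 78*(-13747*⅕) = 78*(-13747/5) = -1072266/5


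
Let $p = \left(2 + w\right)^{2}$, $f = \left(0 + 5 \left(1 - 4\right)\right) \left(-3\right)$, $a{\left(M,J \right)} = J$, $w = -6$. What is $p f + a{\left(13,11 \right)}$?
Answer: $731$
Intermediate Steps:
$f = 45$ ($f = \left(0 + 5 \left(-3\right)\right) \left(-3\right) = \left(0 - 15\right) \left(-3\right) = \left(-15\right) \left(-3\right) = 45$)
$p = 16$ ($p = \left(2 - 6\right)^{2} = \left(-4\right)^{2} = 16$)
$p f + a{\left(13,11 \right)} = 16 \cdot 45 + 11 = 720 + 11 = 731$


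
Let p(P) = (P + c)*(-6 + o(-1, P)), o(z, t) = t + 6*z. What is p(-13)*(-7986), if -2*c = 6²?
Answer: -6189150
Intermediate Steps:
c = -18 (c = -½*6² = -½*36 = -18)
p(P) = (-18 + P)*(-12 + P) (p(P) = (P - 18)*(-6 + (P + 6*(-1))) = (-18 + P)*(-6 + (P - 6)) = (-18 + P)*(-6 + (-6 + P)) = (-18 + P)*(-12 + P))
p(-13)*(-7986) = (216 + (-13)² - 30*(-13))*(-7986) = (216 + 169 + 390)*(-7986) = 775*(-7986) = -6189150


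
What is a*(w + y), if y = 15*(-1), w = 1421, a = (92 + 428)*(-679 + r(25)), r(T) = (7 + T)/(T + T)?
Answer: -2479812816/5 ≈ -4.9596e+8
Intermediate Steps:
r(T) = (7 + T)/(2*T) (r(T) = (7 + T)/((2*T)) = (7 + T)*(1/(2*T)) = (7 + T)/(2*T))
a = -1763736/5 (a = (92 + 428)*(-679 + (½)*(7 + 25)/25) = 520*(-679 + (½)*(1/25)*32) = 520*(-679 + 16/25) = 520*(-16959/25) = -1763736/5 ≈ -3.5275e+5)
y = -15
a*(w + y) = -1763736*(1421 - 15)/5 = -1763736/5*1406 = -2479812816/5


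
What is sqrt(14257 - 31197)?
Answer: 22*I*sqrt(35) ≈ 130.15*I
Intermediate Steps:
sqrt(14257 - 31197) = sqrt(-16940) = 22*I*sqrt(35)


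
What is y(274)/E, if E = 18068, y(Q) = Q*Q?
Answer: 18769/4517 ≈ 4.1552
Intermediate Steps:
y(Q) = Q²
y(274)/E = 274²/18068 = 75076*(1/18068) = 18769/4517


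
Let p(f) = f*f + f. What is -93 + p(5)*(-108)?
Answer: -3333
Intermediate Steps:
p(f) = f + f**2 (p(f) = f**2 + f = f + f**2)
-93 + p(5)*(-108) = -93 + (5*(1 + 5))*(-108) = -93 + (5*6)*(-108) = -93 + 30*(-108) = -93 - 3240 = -3333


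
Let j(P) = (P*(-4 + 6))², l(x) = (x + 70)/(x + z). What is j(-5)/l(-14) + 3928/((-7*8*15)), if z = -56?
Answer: -13616/105 ≈ -129.68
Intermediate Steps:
l(x) = (70 + x)/(-56 + x) (l(x) = (x + 70)/(x - 56) = (70 + x)/(-56 + x))
j(P) = 4*P² (j(P) = (P*2)² = (2*P)² = 4*P²)
j(-5)/l(-14) + 3928/((-7*8*15)) = (4*(-5)²)/(((70 - 14)/(-56 - 14))) + 3928/((-7*8*15)) = (4*25)/((56/(-70))) + 3928/((-56*15)) = 100/((-1/70*56)) + 3928/(-840) = 100/(-⅘) + 3928*(-1/840) = 100*(-5/4) - 491/105 = -125 - 491/105 = -13616/105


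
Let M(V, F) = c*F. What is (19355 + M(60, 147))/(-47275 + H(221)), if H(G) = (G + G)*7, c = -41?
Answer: -13328/44181 ≈ -0.30167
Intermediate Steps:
M(V, F) = -41*F
H(G) = 14*G (H(G) = (2*G)*7 = 14*G)
(19355 + M(60, 147))/(-47275 + H(221)) = (19355 - 41*147)/(-47275 + 14*221) = (19355 - 6027)/(-47275 + 3094) = 13328/(-44181) = 13328*(-1/44181) = -13328/44181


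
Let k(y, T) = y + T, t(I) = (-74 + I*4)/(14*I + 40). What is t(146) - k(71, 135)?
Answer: -214397/1042 ≈ -205.76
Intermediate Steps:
t(I) = (-74 + 4*I)/(40 + 14*I)
k(y, T) = T + y
t(146) - k(71, 135) = (-37 + 2*146)/(20 + 7*146) - (135 + 71) = (-37 + 292)/(20 + 1022) - 1*206 = 255/1042 - 206 = -214397/1042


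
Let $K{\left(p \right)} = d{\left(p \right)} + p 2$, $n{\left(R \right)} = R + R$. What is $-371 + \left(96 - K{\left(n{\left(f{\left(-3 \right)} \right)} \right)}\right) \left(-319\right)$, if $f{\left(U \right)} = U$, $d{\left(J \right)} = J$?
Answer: $-36737$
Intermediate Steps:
$n{\left(R \right)} = 2 R$
$K{\left(p \right)} = 3 p$ ($K{\left(p \right)} = p + p 2 = p + 2 p = 3 p$)
$-371 + \left(96 - K{\left(n{\left(f{\left(-3 \right)} \right)} \right)}\right) \left(-319\right) = -371 + \left(96 - 3 \cdot 2 \left(-3\right)\right) \left(-319\right) = -371 + \left(96 - 3 \left(-6\right)\right) \left(-319\right) = -371 + \left(96 - -18\right) \left(-319\right) = -371 + \left(96 + 18\right) \left(-319\right) = -371 + 114 \left(-319\right) = -371 - 36366 = -36737$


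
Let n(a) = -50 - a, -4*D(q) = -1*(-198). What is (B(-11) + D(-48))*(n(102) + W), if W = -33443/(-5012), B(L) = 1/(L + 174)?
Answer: 1678918205/233416 ≈ 7192.8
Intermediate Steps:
D(q) = -99/2 (D(q) = -(-1)*(-198)/4 = -1/4*198 = -99/2)
B(L) = 1/(174 + L)
W = 33443/5012 (W = -33443*(-1)/5012 = -1*(-33443/5012) = 33443/5012 ≈ 6.6726)
(B(-11) + D(-48))*(n(102) + W) = (1/(174 - 11) - 99/2)*((-50 - 1*102) + 33443/5012) = (1/163 - 99/2)*((-50 - 102) + 33443/5012) = (1/163 - 99/2)*(-152 + 33443/5012) = -16135/326*(-728381/5012) = 1678918205/233416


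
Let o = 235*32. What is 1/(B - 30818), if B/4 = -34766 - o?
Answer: -1/199962 ≈ -5.0009e-6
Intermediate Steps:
o = 7520
B = -169144 (B = 4*(-34766 - 1*7520) = 4*(-34766 - 7520) = 4*(-42286) = -169144)
1/(B - 30818) = 1/(-169144 - 30818) = 1/(-199962) = -1/199962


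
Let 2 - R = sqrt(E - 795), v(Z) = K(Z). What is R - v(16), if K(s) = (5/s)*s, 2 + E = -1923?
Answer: -3 - 4*I*sqrt(170) ≈ -3.0 - 52.154*I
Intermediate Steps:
E = -1925 (E = -2 - 1923 = -1925)
K(s) = 5
v(Z) = 5
R = 2 - 4*I*sqrt(170) (R = 2 - sqrt(-1925 - 795) = 2 - sqrt(-2720) = 2 - 4*I*sqrt(170) ≈ 2.0 - 52.154*I)
R - v(16) = (2 - 4*I*sqrt(170)) - 1*5 = (2 - 4*I*sqrt(170)) - 5 = -3 - 4*I*sqrt(170)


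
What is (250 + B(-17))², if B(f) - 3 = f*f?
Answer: 293764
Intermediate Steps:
B(f) = 3 + f² (B(f) = 3 + f*f = 3 + f²)
(250 + B(-17))² = (250 + (3 + (-17)²))² = (250 + (3 + 289))² = (250 + 292)² = 542² = 293764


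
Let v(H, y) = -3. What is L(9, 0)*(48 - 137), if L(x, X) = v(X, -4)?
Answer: 267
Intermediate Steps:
L(x, X) = -3
L(9, 0)*(48 - 137) = -3*(48 - 137) = -3*(-89) = 267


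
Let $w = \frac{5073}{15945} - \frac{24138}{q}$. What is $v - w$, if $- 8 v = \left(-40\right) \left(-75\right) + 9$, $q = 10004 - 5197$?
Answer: $- \frac{75916239181}{204393640} \approx -371.42$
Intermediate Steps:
$q = 4807$
$v = - \frac{3009}{8}$ ($v = - \frac{\left(-40\right) \left(-75\right) + 9}{8} = - \frac{3000 + 9}{8} = \left(- \frac{1}{8}\right) 3009 = - \frac{3009}{8} \approx -376.13$)
$w = - \frac{120164833}{25549205}$ ($w = \frac{5073}{15945} - \frac{24138}{4807} = 5073 \cdot \frac{1}{15945} - \frac{24138}{4807} = \frac{1691}{5315} - \frac{24138}{4807} = - \frac{120164833}{25549205} \approx -4.7033$)
$v - w = - \frac{3009}{8} - - \frac{120164833}{25549205} = - \frac{3009}{8} + \frac{120164833}{25549205} = - \frac{75916239181}{204393640}$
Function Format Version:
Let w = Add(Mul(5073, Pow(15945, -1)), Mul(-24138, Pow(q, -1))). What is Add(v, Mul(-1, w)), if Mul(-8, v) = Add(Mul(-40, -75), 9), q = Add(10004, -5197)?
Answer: Rational(-75916239181, 204393640) ≈ -371.42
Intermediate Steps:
q = 4807
v = Rational(-3009, 8) (v = Mul(Rational(-1, 8), Add(Mul(-40, -75), 9)) = Mul(Rational(-1, 8), Add(3000, 9)) = Mul(Rational(-1, 8), 3009) = Rational(-3009, 8) ≈ -376.13)
w = Rational(-120164833, 25549205) (w = Add(Mul(5073, Pow(15945, -1)), Mul(-24138, Pow(4807, -1))) = Add(Mul(5073, Rational(1, 15945)), Mul(-24138, Rational(1, 4807))) = Add(Rational(1691, 5315), Rational(-24138, 4807)) = Rational(-120164833, 25549205) ≈ -4.7033)
Add(v, Mul(-1, w)) = Add(Rational(-3009, 8), Mul(-1, Rational(-120164833, 25549205))) = Add(Rational(-3009, 8), Rational(120164833, 25549205)) = Rational(-75916239181, 204393640)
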